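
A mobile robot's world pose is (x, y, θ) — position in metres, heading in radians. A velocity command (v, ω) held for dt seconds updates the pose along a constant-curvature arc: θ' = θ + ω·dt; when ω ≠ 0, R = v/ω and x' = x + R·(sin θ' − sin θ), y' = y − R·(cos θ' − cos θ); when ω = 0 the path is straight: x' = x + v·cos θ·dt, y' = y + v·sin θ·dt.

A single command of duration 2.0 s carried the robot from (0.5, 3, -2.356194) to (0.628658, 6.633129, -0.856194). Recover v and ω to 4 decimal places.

v = -2.0000, ω = 0.7500

Δθ = -0.856194 − -2.356194 = 1.500000
ω = Δθ/dt = 1.500000/2.0 = 0.7500
R = −Δy/(cos θ' − cos θ) = -2.6667
v = R·ω = -2.6667·0.7500 = -2.0000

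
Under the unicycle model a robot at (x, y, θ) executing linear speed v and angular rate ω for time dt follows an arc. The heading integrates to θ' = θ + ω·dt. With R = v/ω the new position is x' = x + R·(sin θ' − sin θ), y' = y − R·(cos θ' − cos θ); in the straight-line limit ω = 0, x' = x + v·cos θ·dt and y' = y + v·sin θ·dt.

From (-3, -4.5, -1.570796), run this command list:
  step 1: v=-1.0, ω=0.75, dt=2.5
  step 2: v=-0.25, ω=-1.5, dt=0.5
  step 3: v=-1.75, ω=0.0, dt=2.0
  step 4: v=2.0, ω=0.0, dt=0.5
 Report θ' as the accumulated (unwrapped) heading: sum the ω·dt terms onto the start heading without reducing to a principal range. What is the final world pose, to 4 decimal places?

(-7.1102, -2.1413, -0.4458)

step 1: θ'=0.3042 (R=-1.3333) → pose (-4.7327, -3.2279, 0.3042)
step 2: θ'=-0.4458 (R=0.1667) → pose (-4.8545, -3.2192, -0.4458)
step 3: θ'=-0.4458 (straight) → pose (-8.0124, -1.7101, -0.4458)
step 4: θ'=-0.4458 (straight) → pose (-7.1102, -2.1413, -0.4458)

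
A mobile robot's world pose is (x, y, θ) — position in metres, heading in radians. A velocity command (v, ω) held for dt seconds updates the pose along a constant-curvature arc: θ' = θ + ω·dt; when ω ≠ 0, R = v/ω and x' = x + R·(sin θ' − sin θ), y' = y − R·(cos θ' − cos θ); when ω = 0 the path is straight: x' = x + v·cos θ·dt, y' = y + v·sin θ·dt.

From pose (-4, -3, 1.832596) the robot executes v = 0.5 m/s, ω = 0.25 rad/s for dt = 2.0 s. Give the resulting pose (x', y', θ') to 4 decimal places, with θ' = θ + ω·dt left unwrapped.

(-4.4847, -2.1372, 2.3326)

θ' = 1.8326 + 0.25·2.0 = 2.3326
R = v/ω = 0.5/0.25 = 2.0000
x' = -4 + 2.0000·(sin 2.3326 − sin 1.8326) = -4.4847
y' = -3 − 2.0000·(cos 2.3326 − cos 1.8326) = -2.1372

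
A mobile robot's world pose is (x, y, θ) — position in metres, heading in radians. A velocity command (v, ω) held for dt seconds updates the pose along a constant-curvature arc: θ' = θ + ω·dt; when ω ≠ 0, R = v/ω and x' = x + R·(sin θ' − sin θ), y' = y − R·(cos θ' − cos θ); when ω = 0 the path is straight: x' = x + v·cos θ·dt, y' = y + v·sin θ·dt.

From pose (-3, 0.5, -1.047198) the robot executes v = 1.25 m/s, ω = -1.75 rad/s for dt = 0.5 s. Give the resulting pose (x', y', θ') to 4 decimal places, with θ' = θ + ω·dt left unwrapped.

(-2.9480, -0.1030, -1.9222)

θ' = -1.0472 + -1.75·0.5 = -1.9222
R = v/ω = 1.25/-1.75 = -0.7143
x' = -3 + -0.7143·(sin -1.9222 − sin -1.0472) = -2.9480
y' = 0.5 − -0.7143·(cos -1.9222 − cos -1.0472) = -0.1030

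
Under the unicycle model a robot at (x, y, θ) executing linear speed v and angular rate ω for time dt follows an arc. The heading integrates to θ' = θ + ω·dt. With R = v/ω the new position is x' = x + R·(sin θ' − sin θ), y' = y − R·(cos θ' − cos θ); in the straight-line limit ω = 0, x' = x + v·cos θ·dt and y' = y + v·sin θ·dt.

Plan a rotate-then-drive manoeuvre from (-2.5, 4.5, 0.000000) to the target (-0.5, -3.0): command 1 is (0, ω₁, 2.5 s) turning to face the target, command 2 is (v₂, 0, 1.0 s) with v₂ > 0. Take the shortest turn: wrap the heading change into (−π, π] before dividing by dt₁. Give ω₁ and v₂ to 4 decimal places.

heading to target = atan2(-3−4.5, -0.5−-2.5) = -1.3102
Δθ = wrap(-1.3102 − 0.0000) = -1.3102; ω₁ = Δθ/dt₁ = -0.5241
distance = √((-0.5−-2.5)² + (-3−4.5)²) = 7.7621; v₂ = distance/dt₂ = 7.7621

ω₁ = -0.5241, v₂ = 7.7621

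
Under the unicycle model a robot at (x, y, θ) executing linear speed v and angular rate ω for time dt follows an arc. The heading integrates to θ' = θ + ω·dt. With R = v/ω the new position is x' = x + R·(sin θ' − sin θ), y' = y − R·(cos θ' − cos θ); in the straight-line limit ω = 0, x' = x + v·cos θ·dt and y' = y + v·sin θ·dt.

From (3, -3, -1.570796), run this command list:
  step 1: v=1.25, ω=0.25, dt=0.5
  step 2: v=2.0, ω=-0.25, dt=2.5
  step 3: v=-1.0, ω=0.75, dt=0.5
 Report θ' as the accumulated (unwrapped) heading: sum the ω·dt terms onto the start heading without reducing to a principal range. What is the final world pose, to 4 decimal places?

(2.2749, -7.9832, -1.6958)

step 1: θ'=-1.4458 (R=5.0000) → pose (3.0390, -3.6234, -1.4458)
step 2: θ'=-2.0708 (R=-8.0000) → pose (2.1221, -8.4562, -2.0708)
step 3: θ'=-1.6958 (R=-1.3333) → pose (2.2749, -7.9832, -1.6958)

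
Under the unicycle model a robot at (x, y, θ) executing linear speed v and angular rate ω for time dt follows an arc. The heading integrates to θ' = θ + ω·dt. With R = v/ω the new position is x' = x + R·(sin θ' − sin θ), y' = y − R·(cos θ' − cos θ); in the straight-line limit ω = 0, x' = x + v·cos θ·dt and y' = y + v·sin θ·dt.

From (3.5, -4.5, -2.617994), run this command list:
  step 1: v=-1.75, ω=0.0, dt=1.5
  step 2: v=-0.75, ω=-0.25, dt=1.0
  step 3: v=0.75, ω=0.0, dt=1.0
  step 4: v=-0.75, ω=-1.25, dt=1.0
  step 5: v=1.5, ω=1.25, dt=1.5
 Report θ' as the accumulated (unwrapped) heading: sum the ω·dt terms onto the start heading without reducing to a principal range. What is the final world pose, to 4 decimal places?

(4.4667, -3.2662, -2.2430)

step 1: θ'=-2.6180 (straight) → pose (5.7733, -3.1875, -2.6180)
step 2: θ'=-2.8680 (R=3.0000) → pose (6.4627, -2.8972, -2.8680)
step 3: θ'=-2.8680 (straight) → pose (5.7406, -3.0998, -2.8680)
step 4: θ'=-4.1180 (R=0.6000) → pose (6.3998, -3.3415, -4.1180)
step 5: θ'=-2.2430 (R=1.2000) → pose (4.4667, -3.2662, -2.2430)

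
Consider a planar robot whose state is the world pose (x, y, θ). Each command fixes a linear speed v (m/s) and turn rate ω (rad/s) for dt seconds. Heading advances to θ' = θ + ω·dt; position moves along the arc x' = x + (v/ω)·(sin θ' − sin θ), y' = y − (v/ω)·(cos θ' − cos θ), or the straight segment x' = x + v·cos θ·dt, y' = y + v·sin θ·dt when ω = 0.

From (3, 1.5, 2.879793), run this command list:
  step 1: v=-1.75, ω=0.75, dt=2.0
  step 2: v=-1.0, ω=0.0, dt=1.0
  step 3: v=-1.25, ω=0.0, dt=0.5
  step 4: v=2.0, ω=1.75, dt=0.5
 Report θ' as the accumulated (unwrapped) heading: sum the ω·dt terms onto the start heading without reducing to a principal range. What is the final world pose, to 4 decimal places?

(6.4413, 3.5649, 5.2548)

step 1: θ'=4.3798 (R=-2.3333) → pose (5.8094, 2.9920, 4.3798)
step 2: θ'=4.3798 (straight) → pose (6.1359, 3.9372, 4.3798)
step 3: θ'=4.3798 (straight) → pose (6.3399, 4.5279, 4.3798)
step 4: θ'=5.2548 (R=1.1429) → pose (6.4413, 3.5649, 5.2548)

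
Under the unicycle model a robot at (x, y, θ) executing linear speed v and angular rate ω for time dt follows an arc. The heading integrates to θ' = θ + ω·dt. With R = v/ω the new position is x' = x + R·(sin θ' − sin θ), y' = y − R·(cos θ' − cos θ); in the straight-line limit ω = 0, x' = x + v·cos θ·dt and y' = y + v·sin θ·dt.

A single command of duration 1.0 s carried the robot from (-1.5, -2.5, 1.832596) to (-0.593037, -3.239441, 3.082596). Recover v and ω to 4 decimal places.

v = -1.2500, ω = 1.2500

Δθ = 3.082596 − 1.832596 = 1.250000
ω = Δθ/dt = 1.250000/1.0 = 1.2500
R = Δx/(sin θ' − sin θ) = -1.0000
v = R·ω = -1.0000·1.2500 = -1.2500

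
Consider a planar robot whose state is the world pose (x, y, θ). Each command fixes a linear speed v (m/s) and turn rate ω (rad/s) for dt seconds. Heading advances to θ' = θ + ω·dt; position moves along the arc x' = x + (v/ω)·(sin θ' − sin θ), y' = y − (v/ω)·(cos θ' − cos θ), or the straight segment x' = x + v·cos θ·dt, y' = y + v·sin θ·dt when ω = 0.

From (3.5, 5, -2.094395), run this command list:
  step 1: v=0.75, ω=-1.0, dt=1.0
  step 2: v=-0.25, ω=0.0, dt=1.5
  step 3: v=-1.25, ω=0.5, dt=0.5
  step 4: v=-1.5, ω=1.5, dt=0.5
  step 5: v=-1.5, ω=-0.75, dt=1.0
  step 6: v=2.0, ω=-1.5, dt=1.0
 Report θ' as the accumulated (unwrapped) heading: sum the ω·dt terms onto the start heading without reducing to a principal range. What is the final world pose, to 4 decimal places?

(3.9596, 6.9140, -4.3444)

step 1: θ'=-3.0944 (R=-0.7500) → pose (2.8859, 4.6258, -3.0944)
step 2: θ'=-3.0944 (straight) → pose (3.2604, 4.6435, -3.0944)
step 3: θ'=-2.8444 (R=-2.5000) → pose (3.8746, 4.7503, -2.8444)
step 4: θ'=-2.0944 (R=-1.0000) → pose (4.4478, 5.2065, -2.0944)
step 5: θ'=-2.8444 (R=2.0000) → pose (5.5942, 6.1188, -2.8444)
step 6: θ'=-4.3444 (R=-1.3333) → pose (3.9596, 6.9140, -4.3444)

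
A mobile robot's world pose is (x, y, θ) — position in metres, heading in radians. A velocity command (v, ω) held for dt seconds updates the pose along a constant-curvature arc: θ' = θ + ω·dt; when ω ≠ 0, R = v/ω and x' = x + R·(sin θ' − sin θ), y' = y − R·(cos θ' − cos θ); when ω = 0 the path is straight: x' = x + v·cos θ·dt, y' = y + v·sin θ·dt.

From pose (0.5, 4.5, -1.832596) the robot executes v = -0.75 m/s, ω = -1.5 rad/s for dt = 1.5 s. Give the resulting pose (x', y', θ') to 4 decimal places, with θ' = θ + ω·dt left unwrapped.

(1.3870, 4.6651, -4.0826)

θ' = -1.8326 + -1.5·1.5 = -4.0826
R = v/ω = -0.75/-1.5 = 0.5000
x' = 0.5 + 0.5000·(sin -4.0826 − sin -1.8326) = 1.3870
y' = 4.5 − 0.5000·(cos -4.0826 − cos -1.8326) = 4.6651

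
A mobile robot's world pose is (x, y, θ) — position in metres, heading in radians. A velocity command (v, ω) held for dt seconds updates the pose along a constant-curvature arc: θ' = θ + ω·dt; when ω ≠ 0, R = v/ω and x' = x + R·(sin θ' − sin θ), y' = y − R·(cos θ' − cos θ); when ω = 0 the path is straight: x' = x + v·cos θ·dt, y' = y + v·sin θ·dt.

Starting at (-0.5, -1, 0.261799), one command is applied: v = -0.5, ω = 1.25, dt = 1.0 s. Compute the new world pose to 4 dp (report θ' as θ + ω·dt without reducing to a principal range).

θ' = 0.2618 + 1.25·1.0 = 1.5118
R = v/ω = -0.5/1.25 = -0.4000
x' = -0.5 + -0.4000·(sin 1.5118 − sin 0.2618) = -0.7958
y' = -1 − -0.4000·(cos 1.5118 − cos 0.2618) = -1.3628

(-0.7958, -1.3628, 1.5118)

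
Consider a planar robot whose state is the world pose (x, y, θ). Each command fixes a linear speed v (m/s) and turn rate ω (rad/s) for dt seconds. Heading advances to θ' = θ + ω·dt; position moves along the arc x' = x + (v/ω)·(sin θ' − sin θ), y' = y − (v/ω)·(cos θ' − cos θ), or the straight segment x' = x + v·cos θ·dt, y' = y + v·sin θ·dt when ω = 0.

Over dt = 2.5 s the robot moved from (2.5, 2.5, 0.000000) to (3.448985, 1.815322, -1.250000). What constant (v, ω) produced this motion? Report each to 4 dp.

v = 0.5000, ω = -0.5000

Δθ = -1.250000 − 0.000000 = -1.250000
ω = Δθ/dt = -1.250000/2.5 = -0.5000
R = Δx/(sin θ' − sin θ) = -1.0000
v = R·ω = -1.0000·-0.5000 = 0.5000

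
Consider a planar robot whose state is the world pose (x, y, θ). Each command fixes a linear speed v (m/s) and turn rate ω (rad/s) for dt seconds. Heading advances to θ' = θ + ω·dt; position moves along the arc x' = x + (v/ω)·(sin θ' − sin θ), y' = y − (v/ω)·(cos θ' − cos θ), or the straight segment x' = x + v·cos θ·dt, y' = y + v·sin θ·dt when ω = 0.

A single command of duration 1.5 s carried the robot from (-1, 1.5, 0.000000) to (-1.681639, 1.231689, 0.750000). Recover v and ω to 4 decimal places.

Δθ = 0.750000 − 0.000000 = 0.750000
ω = Δθ/dt = 0.750000/1.5 = 0.5000
R = Δx/(sin θ' − sin θ) = -1.0000
v = R·ω = -1.0000·0.5000 = -0.5000

v = -0.5000, ω = 0.5000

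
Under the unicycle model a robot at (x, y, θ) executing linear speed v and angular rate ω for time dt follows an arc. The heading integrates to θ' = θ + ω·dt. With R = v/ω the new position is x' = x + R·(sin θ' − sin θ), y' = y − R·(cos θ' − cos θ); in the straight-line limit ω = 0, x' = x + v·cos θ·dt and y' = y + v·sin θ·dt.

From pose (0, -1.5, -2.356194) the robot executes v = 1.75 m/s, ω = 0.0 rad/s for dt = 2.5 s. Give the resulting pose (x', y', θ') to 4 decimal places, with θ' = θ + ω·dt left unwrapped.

(-3.0936, -4.5936, -2.3562)

θ' = -2.3562 + 0.0·2.5 = -2.3562
ω = 0 → straight: x' = 0 + 1.75·cos(-2.3562)·2.5 = -3.0936
y' = -1.5 + 1.75·sin(-2.3562)·2.5 = -4.5936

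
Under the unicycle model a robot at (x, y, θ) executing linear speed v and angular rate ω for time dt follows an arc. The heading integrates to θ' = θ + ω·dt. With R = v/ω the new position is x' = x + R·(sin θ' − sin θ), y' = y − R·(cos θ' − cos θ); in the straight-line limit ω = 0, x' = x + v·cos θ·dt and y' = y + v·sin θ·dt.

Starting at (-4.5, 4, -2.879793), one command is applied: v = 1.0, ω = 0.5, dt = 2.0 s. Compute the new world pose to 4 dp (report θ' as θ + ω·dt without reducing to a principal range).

(-5.8876, 2.6764, -1.8798)

θ' = -2.8798 + 0.5·2.0 = -1.8798
R = v/ω = 1.0/0.5 = 2.0000
x' = -4.5 + 2.0000·(sin -1.8798 − sin -2.8798) = -5.8876
y' = 4 − 2.0000·(cos -1.8798 − cos -2.8798) = 2.6764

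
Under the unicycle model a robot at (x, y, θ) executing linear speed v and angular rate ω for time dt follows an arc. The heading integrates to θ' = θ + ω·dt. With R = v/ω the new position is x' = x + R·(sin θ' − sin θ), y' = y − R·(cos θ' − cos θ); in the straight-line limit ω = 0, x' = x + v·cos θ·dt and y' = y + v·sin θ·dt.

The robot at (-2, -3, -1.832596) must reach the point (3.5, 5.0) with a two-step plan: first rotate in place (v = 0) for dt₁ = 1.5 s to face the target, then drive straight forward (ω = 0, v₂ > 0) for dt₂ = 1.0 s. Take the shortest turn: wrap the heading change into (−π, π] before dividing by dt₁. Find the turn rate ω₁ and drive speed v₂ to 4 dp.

ω₁ = 1.8674, v₂ = 9.7082

heading to target = atan2(5−-3, 3.5−-2) = 0.9685
Δθ = wrap(0.9685 − -1.8326) = 2.8011; ω₁ = Δθ/dt₁ = 1.8674
distance = √((3.5−-2)² + (5−-3)²) = 9.7082; v₂ = distance/dt₂ = 9.7082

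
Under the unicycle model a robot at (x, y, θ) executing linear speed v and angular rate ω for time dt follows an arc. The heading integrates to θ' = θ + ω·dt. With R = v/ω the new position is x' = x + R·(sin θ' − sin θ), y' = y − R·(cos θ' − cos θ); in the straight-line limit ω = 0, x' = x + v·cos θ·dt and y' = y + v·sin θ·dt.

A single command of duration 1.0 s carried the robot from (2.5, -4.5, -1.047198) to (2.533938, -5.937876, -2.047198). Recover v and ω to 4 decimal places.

Δθ = -2.047198 − -1.047198 = -1.000000
ω = Δθ/dt = -1.000000/1.0 = -1.0000
R = −Δy/(cos θ' − cos θ) = -1.5000
v = R·ω = -1.5000·-1.0000 = 1.5000

v = 1.5000, ω = -1.0000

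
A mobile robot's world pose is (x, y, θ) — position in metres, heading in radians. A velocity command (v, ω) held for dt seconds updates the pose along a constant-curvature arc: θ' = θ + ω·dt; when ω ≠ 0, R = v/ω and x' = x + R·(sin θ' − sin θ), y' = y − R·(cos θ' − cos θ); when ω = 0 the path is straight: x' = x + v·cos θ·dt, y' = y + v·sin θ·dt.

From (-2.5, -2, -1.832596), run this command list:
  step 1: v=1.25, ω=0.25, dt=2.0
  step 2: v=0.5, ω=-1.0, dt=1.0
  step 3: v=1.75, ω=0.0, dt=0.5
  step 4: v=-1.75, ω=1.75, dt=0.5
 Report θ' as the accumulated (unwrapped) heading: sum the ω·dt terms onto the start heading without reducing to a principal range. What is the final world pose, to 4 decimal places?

step 1: θ'=-1.3326 (R=5.0000) → pose (-2.5292, -4.4739, -1.3326)
step 2: θ'=-2.3326 (R=-0.5000) → pose (-2.6533, -4.9370, -2.3326)
step 3: θ'=-2.3326 (straight) → pose (-3.2572, -5.5701, -2.3326)
step 4: θ'=-1.4576 (R=-1.0000) → pose (-2.9872, -4.7669, -1.4576)

(-2.9872, -4.7669, -1.4576)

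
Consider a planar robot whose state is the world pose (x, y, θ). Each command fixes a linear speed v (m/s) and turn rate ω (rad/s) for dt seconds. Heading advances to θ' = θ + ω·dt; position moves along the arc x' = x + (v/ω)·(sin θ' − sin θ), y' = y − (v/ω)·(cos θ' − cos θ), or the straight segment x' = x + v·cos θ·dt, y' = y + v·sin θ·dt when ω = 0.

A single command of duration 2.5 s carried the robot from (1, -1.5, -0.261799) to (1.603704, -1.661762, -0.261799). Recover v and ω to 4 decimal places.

Δθ = -0.261799 − -0.261799 = 0.000000
ω = Δθ/dt = 0.000000/2.5 = 0.0000
ω = 0 → v = (Δx·cos θ + Δy·sin θ)/dt = 0.2500

v = 0.2500, ω = 0.0000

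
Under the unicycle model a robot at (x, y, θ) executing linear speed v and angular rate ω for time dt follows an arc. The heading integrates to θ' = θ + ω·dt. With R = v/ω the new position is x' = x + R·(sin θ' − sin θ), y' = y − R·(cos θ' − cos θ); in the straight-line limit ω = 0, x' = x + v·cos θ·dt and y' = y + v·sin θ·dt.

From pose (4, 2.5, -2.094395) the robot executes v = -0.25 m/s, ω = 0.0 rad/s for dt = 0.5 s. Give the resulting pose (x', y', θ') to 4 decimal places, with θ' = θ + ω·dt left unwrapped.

θ' = -2.0944 + 0.0·0.5 = -2.0944
ω = 0 → straight: x' = 4 + -0.25·cos(-2.0944)·0.5 = 4.0625
y' = 2.5 + -0.25·sin(-2.0944)·0.5 = 2.6083

(4.0625, 2.6083, -2.0944)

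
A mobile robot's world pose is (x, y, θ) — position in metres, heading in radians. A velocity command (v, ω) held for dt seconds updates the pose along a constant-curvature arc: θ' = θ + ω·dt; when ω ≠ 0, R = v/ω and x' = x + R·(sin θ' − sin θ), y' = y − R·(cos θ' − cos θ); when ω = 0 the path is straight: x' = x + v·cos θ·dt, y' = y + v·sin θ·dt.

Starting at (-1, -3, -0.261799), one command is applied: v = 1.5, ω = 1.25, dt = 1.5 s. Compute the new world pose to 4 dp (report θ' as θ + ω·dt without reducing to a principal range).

(0.5095, -1.7900, 1.6132)

θ' = -0.2618 + 1.25·1.5 = 1.6132
R = v/ω = 1.5/1.25 = 1.2000
x' = -1 + 1.2000·(sin 1.6132 − sin -0.2618) = 0.5095
y' = -3 − 1.2000·(cos 1.6132 − cos -0.2618) = -1.7900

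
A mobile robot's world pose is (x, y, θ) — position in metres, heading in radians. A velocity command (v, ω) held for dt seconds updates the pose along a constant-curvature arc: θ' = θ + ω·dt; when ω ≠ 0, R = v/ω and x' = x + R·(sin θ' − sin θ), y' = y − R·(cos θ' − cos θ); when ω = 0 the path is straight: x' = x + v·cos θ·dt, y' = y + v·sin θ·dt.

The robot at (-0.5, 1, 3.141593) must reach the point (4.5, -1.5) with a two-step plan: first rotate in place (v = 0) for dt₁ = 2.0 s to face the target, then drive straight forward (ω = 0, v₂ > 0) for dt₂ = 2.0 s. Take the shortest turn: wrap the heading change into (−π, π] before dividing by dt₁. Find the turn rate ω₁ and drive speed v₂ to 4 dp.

heading to target = atan2(-1.5−1, 4.5−-0.5) = -0.4636
Δθ = wrap(-0.4636 − 3.1416) = 2.6779; ω₁ = Δθ/dt₁ = 1.3390
distance = √((4.5−-0.5)² + (-1.5−1)²) = 5.5902; v₂ = distance/dt₂ = 2.7951

ω₁ = 1.3390, v₂ = 2.7951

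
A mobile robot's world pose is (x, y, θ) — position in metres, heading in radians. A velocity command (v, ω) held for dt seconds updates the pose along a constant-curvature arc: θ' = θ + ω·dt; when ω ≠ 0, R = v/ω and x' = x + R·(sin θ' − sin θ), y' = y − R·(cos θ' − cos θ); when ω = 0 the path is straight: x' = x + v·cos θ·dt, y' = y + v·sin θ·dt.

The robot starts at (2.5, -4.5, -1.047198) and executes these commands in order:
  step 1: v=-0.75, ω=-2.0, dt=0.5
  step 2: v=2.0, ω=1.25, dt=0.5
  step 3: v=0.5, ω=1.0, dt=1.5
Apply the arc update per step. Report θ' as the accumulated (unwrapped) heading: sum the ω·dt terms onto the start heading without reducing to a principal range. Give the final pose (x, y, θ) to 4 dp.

(2.8643, -5.5356, 0.0778)

step 1: θ'=-2.0472 (R=0.3750) → pose (2.4915, -4.1405, -2.0472)
step 2: θ'=-1.4222 (R=1.6000) → pose (2.3310, -5.1111, -1.4222)
step 3: θ'=0.0778 (R=0.5000) → pose (2.8643, -5.5356, 0.0778)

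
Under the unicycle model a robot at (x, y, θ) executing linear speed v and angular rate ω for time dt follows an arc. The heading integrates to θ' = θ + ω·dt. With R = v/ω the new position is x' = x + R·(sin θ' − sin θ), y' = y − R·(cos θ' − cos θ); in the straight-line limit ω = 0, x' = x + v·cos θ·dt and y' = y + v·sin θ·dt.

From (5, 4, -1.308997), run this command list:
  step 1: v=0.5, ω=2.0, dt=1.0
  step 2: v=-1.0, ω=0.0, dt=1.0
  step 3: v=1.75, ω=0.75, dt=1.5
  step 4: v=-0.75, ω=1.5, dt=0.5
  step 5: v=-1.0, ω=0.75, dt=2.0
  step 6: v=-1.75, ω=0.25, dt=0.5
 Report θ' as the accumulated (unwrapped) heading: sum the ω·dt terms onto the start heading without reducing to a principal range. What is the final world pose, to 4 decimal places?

step 1: θ'=0.6910 (R=0.2500) → pose (5.4008, 3.8721, 0.6910)
step 2: θ'=0.6910 (straight) → pose (4.6302, 3.2347, 0.6910)
step 3: θ'=1.8160 (R=2.3333) → pose (5.4067, 5.5993, 1.8160)
step 4: θ'=2.5660 (R=-0.5000) → pose (5.6196, 5.3012, 2.5660)
step 5: θ'=4.0660 (R=-1.3333) → pose (7.4097, 5.6166, 4.0660)
step 6: θ'=4.1910 (R=-7.0000) → pose (7.8917, 6.3462, 4.1910)

(7.8917, 6.3462, 4.1910)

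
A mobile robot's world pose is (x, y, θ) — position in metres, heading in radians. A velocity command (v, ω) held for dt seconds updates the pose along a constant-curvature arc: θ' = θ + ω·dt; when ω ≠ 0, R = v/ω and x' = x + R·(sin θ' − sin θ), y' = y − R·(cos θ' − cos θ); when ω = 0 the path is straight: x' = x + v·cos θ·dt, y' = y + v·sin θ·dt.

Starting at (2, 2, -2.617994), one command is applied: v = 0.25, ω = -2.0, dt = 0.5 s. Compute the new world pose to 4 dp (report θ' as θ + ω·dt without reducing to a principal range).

(1.8802, 1.9972, -3.6180)

θ' = -2.6180 + -2.0·0.5 = -3.6180
R = v/ω = 0.25/-2.0 = -0.1250
x' = 2 + -0.1250·(sin -3.6180 − sin -2.6180) = 1.8802
y' = 2 − -0.1250·(cos -3.6180 − cos -2.6180) = 1.9972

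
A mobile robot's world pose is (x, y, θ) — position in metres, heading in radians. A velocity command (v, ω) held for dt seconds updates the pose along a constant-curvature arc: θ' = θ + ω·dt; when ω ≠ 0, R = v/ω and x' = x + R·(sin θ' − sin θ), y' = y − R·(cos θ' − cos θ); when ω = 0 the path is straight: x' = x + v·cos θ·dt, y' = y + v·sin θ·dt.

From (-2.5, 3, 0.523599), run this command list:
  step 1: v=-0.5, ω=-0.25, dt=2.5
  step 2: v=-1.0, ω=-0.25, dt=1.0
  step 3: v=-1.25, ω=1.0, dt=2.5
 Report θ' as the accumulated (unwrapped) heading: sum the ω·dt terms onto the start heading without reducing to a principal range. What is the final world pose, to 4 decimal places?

step 1: θ'=-0.1014 (R=2.0000) → pose (-3.7025, 2.7423, -0.1014)
step 2: θ'=-0.3514 (R=4.0000) → pose (-4.6744, 2.9662, -0.3514)
step 3: θ'=2.1486 (R=-1.2500) → pose (-6.1517, 1.1099, 2.1486)

(-6.1517, 1.1099, 2.1486)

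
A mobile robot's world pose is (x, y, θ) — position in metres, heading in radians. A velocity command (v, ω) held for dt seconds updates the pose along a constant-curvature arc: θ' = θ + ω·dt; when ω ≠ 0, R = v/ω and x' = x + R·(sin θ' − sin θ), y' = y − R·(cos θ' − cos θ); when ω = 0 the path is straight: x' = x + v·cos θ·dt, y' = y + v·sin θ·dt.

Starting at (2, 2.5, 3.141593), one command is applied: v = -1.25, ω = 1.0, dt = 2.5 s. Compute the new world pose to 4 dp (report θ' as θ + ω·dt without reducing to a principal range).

θ' = 3.1416 + 1.0·2.5 = 5.6416
R = v/ω = -1.25/1.0 = -1.2500
x' = 2 + -1.2500·(sin 5.6416 − sin 3.1416) = 2.7481
y' = 2.5 − -1.2500·(cos 5.6416 − cos 3.1416) = 4.7514

(2.7481, 4.7514, 5.6416)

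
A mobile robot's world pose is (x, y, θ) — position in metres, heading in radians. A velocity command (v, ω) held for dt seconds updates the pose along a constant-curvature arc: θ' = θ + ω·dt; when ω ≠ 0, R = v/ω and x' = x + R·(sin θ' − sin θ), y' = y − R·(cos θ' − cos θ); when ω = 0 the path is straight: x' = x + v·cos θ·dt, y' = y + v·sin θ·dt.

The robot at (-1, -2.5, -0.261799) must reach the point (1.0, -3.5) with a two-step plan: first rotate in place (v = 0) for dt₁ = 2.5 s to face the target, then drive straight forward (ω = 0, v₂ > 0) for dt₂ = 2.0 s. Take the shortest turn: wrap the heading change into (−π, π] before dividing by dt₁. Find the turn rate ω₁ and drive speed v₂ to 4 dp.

heading to target = atan2(-3.5−-2.5, 1−-1) = -0.4636
Δθ = wrap(-0.4636 − -0.2618) = -0.2018; ω₁ = Δθ/dt₁ = -0.0807
distance = √((1−-1)² + (-3.5−-2.5)²) = 2.2361; v₂ = distance/dt₂ = 1.1180

ω₁ = -0.0807, v₂ = 1.1180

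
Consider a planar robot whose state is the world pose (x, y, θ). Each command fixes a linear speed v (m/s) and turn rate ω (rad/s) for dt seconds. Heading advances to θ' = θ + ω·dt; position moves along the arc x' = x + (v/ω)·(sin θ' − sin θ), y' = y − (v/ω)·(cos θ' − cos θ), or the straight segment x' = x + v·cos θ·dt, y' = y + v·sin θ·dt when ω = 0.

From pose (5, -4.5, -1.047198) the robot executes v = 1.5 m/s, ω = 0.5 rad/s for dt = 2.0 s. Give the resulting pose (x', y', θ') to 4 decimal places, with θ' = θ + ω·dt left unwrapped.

(7.4565, -5.9967, -0.0472)

θ' = -1.0472 + 0.5·2.0 = -0.0472
R = v/ω = 1.5/0.5 = 3.0000
x' = 5 + 3.0000·(sin -0.0472 − sin -1.0472) = 7.4565
y' = -4.5 − 3.0000·(cos -0.0472 − cos -1.0472) = -5.9967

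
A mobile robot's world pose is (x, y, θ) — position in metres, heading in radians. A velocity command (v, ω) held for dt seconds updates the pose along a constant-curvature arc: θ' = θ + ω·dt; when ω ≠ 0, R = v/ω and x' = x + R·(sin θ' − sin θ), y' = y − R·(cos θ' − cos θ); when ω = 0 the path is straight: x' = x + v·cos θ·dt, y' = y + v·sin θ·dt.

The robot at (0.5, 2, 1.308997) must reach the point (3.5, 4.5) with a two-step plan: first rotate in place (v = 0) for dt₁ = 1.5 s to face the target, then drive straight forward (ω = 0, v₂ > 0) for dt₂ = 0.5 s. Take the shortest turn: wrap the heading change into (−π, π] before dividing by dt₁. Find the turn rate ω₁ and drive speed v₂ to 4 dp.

ω₁ = -0.4095, v₂ = 7.8102

heading to target = atan2(4.5−2, 3.5−0.5) = 0.6947
Δθ = wrap(0.6947 − 1.3090) = -0.6143; ω₁ = Δθ/dt₁ = -0.4095
distance = √((3.5−0.5)² + (4.5−2)²) = 3.9051; v₂ = distance/dt₂ = 7.8102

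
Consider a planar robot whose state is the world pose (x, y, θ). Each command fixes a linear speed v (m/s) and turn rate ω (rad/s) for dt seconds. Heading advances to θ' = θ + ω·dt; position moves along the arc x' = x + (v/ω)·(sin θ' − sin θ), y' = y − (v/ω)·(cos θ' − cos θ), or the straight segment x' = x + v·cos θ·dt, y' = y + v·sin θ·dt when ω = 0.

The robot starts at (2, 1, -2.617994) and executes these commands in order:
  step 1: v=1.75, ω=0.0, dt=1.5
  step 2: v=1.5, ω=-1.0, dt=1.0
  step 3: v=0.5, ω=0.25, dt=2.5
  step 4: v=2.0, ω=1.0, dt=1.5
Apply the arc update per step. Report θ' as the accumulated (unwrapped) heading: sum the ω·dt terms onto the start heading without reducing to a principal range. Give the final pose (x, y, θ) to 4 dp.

step 1: θ'=-2.6180 (straight) → pose (-0.2733, -0.3125, -2.6180)
step 2: θ'=-3.6180 (R=-1.5000) → pose (-1.7112, -0.3464, -3.6180)
step 3: θ'=-2.9930 (R=2.0000) → pose (-2.9245, -0.1458, -2.9930)
step 4: θ'=-1.4930 (R=2.0000) → pose (-4.6223, -2.2792, -1.4930)

(-4.6223, -2.2792, -1.4930)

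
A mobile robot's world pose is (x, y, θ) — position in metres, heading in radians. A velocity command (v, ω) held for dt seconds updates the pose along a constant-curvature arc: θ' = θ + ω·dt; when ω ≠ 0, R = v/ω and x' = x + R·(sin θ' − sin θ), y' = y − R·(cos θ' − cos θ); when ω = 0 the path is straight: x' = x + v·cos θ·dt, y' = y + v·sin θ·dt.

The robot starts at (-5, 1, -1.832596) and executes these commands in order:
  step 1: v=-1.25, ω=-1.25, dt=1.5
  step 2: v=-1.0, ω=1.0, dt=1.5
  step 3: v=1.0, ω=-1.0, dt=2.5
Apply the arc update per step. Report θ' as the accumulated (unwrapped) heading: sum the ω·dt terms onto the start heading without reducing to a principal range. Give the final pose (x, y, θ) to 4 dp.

step 1: θ'=-3.7076 (R=1.0000) → pose (-3.4978, 1.5852, -3.7076)
step 2: θ'=-2.2076 (R=-1.0000) → pose (-2.1575, 1.8347, -2.2076)
step 3: θ'=-4.7076 (R=-1.0000) → pose (-3.9615, 2.4245, -4.7076)

(-3.9615, 2.4245, -4.7076)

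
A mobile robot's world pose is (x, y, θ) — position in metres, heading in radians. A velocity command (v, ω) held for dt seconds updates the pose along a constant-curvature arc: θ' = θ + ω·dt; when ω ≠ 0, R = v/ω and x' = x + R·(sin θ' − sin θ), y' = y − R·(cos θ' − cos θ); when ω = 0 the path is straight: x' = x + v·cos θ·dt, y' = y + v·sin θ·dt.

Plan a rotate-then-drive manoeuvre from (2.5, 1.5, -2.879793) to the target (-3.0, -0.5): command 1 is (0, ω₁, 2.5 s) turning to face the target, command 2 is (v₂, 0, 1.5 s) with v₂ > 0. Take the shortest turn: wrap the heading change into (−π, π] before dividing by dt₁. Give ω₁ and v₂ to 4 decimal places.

heading to target = atan2(-0.5−1.5, -3−2.5) = -2.7928
Δθ = wrap(-2.7928 − -2.8798) = 0.0870; ω₁ = Δθ/dt₁ = 0.0348
distance = √((-3−2.5)² + (-0.5−1.5)²) = 5.8523; v₂ = distance/dt₂ = 3.9016

ω₁ = 0.0348, v₂ = 3.9016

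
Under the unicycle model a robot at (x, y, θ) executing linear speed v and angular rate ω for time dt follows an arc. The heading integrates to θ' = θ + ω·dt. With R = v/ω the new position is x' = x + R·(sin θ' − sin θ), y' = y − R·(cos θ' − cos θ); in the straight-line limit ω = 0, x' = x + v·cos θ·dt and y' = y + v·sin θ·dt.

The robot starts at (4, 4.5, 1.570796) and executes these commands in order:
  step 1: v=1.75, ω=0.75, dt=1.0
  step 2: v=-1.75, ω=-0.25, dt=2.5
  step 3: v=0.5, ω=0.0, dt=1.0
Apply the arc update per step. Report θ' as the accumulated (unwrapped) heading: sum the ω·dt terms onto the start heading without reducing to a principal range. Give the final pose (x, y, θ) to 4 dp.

step 1: θ'=2.3208 (R=2.3333) → pose (3.3739, 6.0905, 2.3208)
step 2: θ'=1.6958 (R=7.0000) → pose (5.1975, 2.1917, 1.6958)
step 3: θ'=1.6958 (straight) → pose (5.1352, 2.6878, 1.6958)

(5.1352, 2.6878, 1.6958)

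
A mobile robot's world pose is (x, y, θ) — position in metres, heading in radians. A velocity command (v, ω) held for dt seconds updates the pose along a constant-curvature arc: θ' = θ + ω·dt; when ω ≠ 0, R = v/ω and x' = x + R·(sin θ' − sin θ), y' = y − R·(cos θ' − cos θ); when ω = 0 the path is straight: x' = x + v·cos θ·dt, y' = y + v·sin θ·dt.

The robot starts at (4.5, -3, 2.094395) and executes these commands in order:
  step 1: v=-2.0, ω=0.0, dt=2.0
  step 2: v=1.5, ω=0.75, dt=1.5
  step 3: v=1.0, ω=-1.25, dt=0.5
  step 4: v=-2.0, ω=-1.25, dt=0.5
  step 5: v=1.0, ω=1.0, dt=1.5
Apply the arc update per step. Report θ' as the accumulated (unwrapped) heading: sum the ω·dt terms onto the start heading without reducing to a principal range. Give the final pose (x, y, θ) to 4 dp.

step 1: θ'=2.0944 (straight) → pose (6.5000, -6.4641, 2.0944)
step 2: θ'=3.2194 (R=2.0000) → pose (4.6125, -5.4702, 3.2194)
step 3: θ'=2.5944 (R=-0.8000) → pose (4.1341, -5.3558, 2.5944)
step 4: θ'=1.9694 (R=1.6000) → pose (4.7762, -6.1011, 1.9694)
step 5: θ'=3.4694 (R=1.0000) → pose (3.5326, -5.5425, 3.4694)

(3.5326, -5.5425, 3.4694)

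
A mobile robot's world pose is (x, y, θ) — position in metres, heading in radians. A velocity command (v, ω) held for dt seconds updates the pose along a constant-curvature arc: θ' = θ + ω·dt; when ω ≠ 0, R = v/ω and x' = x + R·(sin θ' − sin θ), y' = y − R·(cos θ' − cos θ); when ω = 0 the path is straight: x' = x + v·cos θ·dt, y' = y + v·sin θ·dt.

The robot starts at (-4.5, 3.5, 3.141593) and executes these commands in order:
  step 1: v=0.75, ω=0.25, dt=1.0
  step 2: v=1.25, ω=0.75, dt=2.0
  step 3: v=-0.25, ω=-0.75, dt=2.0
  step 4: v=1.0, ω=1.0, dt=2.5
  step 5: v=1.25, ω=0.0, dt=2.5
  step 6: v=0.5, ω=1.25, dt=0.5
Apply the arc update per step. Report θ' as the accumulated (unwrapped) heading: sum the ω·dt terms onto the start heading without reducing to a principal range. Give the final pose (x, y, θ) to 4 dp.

(-3.2249, -1.2281, 6.5166)

step 1: θ'=3.3916 (R=3.0000) → pose (-5.2422, 3.4067, 3.3916)
step 2: θ'=4.8916 (R=1.6667) → pose (-6.4698, 1.4948, 4.8916)
step 3: θ'=3.3916 (R=0.3333) → pose (-6.2243, 1.8772, 3.3916)
step 4: θ'=5.8916 (R=1.0000) → pose (-6.3586, -0.0160, 5.8916)
step 5: θ'=5.8916 (straight) → pose (-3.4701, -1.2087, 5.8916)
step 6: θ'=6.5166 (R=0.4000) → pose (-3.2249, -1.2281, 6.5166)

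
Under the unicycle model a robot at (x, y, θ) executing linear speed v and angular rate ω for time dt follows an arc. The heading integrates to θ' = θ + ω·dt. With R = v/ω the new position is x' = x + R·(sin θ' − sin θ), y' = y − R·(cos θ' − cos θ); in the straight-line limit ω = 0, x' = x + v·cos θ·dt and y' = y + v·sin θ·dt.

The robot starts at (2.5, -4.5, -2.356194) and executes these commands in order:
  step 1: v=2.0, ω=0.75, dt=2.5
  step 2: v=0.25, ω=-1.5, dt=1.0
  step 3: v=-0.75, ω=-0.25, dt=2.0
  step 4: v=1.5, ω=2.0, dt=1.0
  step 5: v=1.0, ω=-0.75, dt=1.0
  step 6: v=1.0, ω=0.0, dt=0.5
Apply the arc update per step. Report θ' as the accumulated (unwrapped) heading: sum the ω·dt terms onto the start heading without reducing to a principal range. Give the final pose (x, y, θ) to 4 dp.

step 1: θ'=-0.4812 (R=2.6667) → pose (3.1514, -8.7495, -0.4812)
step 2: θ'=-1.9812 (R=-0.1667) → pose (3.2271, -8.9637, -1.9812)
step 3: θ'=-2.4812 (R=3.0000) → pose (4.1377, -7.7914, -2.4812)
step 4: θ'=-0.4812 (R=0.7500) → pose (4.2506, -9.0485, -0.4812)
step 5: θ'=-1.2312 (R=-1.3333) → pose (4.8907, -9.7863, -1.2312)
step 6: θ'=-1.2312 (straight) → pose (5.0572, -10.2577, -1.2312)

(5.0572, -10.2577, -1.2312)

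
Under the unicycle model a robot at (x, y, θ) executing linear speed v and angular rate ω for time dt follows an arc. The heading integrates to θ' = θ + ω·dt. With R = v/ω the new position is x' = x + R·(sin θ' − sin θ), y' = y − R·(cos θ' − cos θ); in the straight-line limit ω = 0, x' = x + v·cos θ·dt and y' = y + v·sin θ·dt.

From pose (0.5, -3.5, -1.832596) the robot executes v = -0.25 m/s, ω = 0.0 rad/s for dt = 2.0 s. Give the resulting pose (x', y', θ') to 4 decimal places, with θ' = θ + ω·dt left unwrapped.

(0.6294, -3.0170, -1.8326)

θ' = -1.8326 + 0.0·2.0 = -1.8326
ω = 0 → straight: x' = 0.5 + -0.25·cos(-1.8326)·2.0 = 0.6294
y' = -3.5 + -0.25·sin(-1.8326)·2.0 = -3.0170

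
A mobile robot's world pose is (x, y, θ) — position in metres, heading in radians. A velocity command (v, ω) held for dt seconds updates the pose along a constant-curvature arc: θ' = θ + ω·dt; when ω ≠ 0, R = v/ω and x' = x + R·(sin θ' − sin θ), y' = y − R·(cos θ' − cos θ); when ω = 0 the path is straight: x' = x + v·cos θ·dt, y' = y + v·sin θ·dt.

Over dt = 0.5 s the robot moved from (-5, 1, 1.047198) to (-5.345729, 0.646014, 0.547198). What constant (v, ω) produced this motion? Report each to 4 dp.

Δθ = 0.547198 − 1.047198 = -0.500000
ω = Δθ/dt = -0.500000/0.5 = -1.0000
R = −Δy/(cos θ' − cos θ) = 1.0000
v = R·ω = 1.0000·-1.0000 = -1.0000

v = -1.0000, ω = -1.0000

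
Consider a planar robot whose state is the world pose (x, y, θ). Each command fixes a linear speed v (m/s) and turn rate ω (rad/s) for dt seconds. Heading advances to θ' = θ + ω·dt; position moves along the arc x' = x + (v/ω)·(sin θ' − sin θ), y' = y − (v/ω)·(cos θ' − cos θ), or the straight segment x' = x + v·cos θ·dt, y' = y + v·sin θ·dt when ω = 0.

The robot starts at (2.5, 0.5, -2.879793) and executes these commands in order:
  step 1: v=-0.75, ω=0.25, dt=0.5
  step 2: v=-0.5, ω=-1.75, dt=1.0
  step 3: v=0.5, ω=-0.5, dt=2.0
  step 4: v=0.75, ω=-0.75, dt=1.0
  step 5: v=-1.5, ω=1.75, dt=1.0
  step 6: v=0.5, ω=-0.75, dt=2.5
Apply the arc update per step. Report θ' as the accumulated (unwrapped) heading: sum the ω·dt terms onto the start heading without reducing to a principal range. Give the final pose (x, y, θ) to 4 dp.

step 1: θ'=-2.7548 (R=-3.0000) → pose (2.8552, 0.6194, -2.7548)
step 2: θ'=-4.5048 (R=0.2857) → pose (3.2426, 0.4137, -4.5048)
step 3: θ'=-5.5048 (R=-1.0000) → pose (3.5190, 1.3318, -5.5048)
step 4: θ'=-6.2548 (R=-1.0000) → pose (4.1927, 1.6194, -6.2548)
step 5: θ'=-4.5048 (R=-0.8571) → pose (3.3783, 0.5859, -4.5048)
step 6: θ'=-6.3798 (R=-0.6667) → pose (4.0950, 1.3869, -6.3798)

(4.0950, 1.3869, -6.3798)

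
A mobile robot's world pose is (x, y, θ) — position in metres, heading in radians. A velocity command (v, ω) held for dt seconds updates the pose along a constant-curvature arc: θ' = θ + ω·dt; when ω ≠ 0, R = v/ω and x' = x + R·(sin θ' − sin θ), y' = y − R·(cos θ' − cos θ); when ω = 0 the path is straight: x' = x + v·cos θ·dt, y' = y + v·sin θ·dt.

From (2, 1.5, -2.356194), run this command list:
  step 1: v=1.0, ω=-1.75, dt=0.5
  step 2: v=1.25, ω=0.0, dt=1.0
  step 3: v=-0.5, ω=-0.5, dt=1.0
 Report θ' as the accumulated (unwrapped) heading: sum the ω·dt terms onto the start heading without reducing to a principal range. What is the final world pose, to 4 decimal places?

step 1: θ'=-3.2312 (R=-0.5714) → pose (1.5448, 1.3349, -3.2312)
step 2: θ'=-3.2312 (straight) → pose (0.2998, 1.4468, -3.2312)
step 3: θ'=-3.7312 (R=1.0000) → pose (0.7664, 1.2820, -3.7312)

(0.7664, 1.2820, -3.7312)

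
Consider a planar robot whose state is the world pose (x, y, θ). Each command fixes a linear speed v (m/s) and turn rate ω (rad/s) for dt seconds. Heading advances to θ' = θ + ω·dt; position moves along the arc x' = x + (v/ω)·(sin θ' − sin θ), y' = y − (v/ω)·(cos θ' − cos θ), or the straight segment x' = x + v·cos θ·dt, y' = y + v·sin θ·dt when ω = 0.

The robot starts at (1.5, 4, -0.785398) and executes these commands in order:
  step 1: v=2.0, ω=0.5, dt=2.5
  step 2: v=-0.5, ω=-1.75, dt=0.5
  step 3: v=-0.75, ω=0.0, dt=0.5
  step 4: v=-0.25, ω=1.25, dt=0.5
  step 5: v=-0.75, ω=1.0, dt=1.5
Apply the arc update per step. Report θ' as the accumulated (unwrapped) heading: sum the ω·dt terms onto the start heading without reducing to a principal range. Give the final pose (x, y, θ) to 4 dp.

step 1: θ'=0.4646 (R=4.0000) → pose (6.1207, 3.2524, 0.4646)
step 2: θ'=-0.4104 (R=0.2857) → pose (5.8787, 3.2459, -0.4104)
step 3: θ'=-0.4104 (straight) → pose (5.5348, 3.3955, -0.4104)
step 4: θ'=0.2146 (R=-0.2000) → pose (5.4124, 3.4075, 0.2146)
step 5: θ'=1.7146 (R=-0.7500) → pose (4.8299, 2.5672, 1.7146)

(4.8299, 2.5672, 1.7146)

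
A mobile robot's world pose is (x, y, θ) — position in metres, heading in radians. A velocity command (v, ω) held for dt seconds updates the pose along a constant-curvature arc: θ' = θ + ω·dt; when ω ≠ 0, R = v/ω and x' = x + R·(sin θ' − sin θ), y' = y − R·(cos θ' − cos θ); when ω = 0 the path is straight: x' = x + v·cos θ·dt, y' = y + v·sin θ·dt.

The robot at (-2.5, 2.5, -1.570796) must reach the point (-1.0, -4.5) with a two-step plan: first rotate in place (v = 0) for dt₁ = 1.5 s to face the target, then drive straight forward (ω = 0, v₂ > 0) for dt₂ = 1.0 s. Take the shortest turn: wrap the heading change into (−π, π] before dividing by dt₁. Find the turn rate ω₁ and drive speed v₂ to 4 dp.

heading to target = atan2(-4.5−2.5, -1−-2.5) = -1.3597
Δθ = wrap(-1.3597 − -1.5708) = 0.2111; ω₁ = Δθ/dt₁ = 0.1407
distance = √((-1−-2.5)² + (-4.5−2.5)²) = 7.1589; v₂ = distance/dt₂ = 7.1589

ω₁ = 0.1407, v₂ = 7.1589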